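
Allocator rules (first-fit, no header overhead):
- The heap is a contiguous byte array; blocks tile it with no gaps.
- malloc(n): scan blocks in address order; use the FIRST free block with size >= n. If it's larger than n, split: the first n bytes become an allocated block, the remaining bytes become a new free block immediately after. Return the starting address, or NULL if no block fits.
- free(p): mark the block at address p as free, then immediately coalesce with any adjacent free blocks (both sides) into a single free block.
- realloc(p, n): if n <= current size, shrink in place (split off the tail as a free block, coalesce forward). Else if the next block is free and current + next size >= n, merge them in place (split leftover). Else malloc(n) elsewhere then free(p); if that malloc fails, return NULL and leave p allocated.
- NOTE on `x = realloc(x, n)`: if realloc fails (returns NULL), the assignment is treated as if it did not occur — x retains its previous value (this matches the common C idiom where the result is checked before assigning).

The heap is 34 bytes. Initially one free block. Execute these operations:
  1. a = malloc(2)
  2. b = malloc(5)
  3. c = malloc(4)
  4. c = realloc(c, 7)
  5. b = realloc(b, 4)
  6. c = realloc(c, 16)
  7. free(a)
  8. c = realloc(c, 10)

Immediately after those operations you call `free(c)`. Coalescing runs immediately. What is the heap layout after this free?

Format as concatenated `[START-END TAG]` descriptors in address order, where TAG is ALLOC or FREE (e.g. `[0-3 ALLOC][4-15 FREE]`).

Answer: [0-1 FREE][2-5 ALLOC][6-33 FREE]

Derivation:
Op 1: a = malloc(2) -> a = 0; heap: [0-1 ALLOC][2-33 FREE]
Op 2: b = malloc(5) -> b = 2; heap: [0-1 ALLOC][2-6 ALLOC][7-33 FREE]
Op 3: c = malloc(4) -> c = 7; heap: [0-1 ALLOC][2-6 ALLOC][7-10 ALLOC][11-33 FREE]
Op 4: c = realloc(c, 7) -> c = 7; heap: [0-1 ALLOC][2-6 ALLOC][7-13 ALLOC][14-33 FREE]
Op 5: b = realloc(b, 4) -> b = 2; heap: [0-1 ALLOC][2-5 ALLOC][6-6 FREE][7-13 ALLOC][14-33 FREE]
Op 6: c = realloc(c, 16) -> c = 7; heap: [0-1 ALLOC][2-5 ALLOC][6-6 FREE][7-22 ALLOC][23-33 FREE]
Op 7: free(a) -> (freed a); heap: [0-1 FREE][2-5 ALLOC][6-6 FREE][7-22 ALLOC][23-33 FREE]
Op 8: c = realloc(c, 10) -> c = 7; heap: [0-1 FREE][2-5 ALLOC][6-6 FREE][7-16 ALLOC][17-33 FREE]
free(c): c = 7 -> block [7-16 ALLOC]; mark free, coalesce with adjacent free neighbors -> [0-1 FREE][2-5 ALLOC][6-33 FREE]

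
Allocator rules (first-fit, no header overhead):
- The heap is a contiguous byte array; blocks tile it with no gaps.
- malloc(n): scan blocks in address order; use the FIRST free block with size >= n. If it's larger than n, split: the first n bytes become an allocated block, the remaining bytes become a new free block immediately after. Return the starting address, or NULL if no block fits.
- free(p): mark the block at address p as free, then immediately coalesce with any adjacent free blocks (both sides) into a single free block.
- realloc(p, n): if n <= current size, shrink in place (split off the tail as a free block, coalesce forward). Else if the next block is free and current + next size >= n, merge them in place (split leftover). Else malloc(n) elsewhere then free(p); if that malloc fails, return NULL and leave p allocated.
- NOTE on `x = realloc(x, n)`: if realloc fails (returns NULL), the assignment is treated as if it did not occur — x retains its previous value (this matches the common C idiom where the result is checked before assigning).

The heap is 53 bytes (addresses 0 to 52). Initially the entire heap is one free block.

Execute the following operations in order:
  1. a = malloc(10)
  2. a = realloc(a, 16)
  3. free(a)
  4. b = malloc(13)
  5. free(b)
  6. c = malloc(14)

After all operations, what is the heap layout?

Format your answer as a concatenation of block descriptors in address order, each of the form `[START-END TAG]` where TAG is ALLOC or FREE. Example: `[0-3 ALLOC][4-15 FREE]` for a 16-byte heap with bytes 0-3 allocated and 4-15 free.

Answer: [0-13 ALLOC][14-52 FREE]

Derivation:
Op 1: a = malloc(10) -> a = 0; heap: [0-9 ALLOC][10-52 FREE]
Op 2: a = realloc(a, 16) -> a = 0; heap: [0-15 ALLOC][16-52 FREE]
Op 3: free(a) -> (freed a); heap: [0-52 FREE]
Op 4: b = malloc(13) -> b = 0; heap: [0-12 ALLOC][13-52 FREE]
Op 5: free(b) -> (freed b); heap: [0-52 FREE]
Op 6: c = malloc(14) -> c = 0; heap: [0-13 ALLOC][14-52 FREE]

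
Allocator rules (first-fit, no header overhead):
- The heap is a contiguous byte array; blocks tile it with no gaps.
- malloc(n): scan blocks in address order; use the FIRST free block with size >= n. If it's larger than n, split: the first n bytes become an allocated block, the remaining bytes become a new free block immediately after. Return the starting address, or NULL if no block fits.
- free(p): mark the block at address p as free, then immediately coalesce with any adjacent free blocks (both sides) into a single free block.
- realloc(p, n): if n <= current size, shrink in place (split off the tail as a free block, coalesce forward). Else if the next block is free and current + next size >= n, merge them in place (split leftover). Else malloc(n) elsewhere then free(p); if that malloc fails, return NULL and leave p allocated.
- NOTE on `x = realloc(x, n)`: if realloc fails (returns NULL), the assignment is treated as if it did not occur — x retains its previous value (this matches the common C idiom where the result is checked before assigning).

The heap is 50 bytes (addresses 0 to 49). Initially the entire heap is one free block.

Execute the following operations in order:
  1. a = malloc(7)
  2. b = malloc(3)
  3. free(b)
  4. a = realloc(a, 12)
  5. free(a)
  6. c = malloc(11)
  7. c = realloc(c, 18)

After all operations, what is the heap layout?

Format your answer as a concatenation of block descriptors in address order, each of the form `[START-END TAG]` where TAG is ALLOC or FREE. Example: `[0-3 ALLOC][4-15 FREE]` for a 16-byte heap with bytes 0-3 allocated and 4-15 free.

Answer: [0-17 ALLOC][18-49 FREE]

Derivation:
Op 1: a = malloc(7) -> a = 0; heap: [0-6 ALLOC][7-49 FREE]
Op 2: b = malloc(3) -> b = 7; heap: [0-6 ALLOC][7-9 ALLOC][10-49 FREE]
Op 3: free(b) -> (freed b); heap: [0-6 ALLOC][7-49 FREE]
Op 4: a = realloc(a, 12) -> a = 0; heap: [0-11 ALLOC][12-49 FREE]
Op 5: free(a) -> (freed a); heap: [0-49 FREE]
Op 6: c = malloc(11) -> c = 0; heap: [0-10 ALLOC][11-49 FREE]
Op 7: c = realloc(c, 18) -> c = 0; heap: [0-17 ALLOC][18-49 FREE]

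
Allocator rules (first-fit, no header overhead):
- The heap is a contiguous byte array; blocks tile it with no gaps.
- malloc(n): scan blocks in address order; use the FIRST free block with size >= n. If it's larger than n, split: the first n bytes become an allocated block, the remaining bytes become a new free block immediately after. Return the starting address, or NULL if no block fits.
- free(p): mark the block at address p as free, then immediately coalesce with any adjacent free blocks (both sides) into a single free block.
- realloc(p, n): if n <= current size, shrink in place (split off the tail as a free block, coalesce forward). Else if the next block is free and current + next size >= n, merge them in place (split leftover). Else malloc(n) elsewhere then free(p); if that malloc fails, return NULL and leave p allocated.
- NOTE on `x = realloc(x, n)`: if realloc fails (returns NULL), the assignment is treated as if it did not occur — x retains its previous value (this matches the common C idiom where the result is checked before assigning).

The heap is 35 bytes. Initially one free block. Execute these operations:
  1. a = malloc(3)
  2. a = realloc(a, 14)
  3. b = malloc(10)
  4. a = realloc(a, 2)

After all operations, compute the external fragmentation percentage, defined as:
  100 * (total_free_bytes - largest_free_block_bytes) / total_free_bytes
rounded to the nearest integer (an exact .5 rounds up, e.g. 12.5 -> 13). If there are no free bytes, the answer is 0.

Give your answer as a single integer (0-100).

Op 1: a = malloc(3) -> a = 0; heap: [0-2 ALLOC][3-34 FREE]
Op 2: a = realloc(a, 14) -> a = 0; heap: [0-13 ALLOC][14-34 FREE]
Op 3: b = malloc(10) -> b = 14; heap: [0-13 ALLOC][14-23 ALLOC][24-34 FREE]
Op 4: a = realloc(a, 2) -> a = 0; heap: [0-1 ALLOC][2-13 FREE][14-23 ALLOC][24-34 FREE]
Free blocks: [12 11] total_free=23 largest=12 -> 100*(23-12)/23 = 1100/23 ≈ 47.826 -> rounds to 48

Answer: 48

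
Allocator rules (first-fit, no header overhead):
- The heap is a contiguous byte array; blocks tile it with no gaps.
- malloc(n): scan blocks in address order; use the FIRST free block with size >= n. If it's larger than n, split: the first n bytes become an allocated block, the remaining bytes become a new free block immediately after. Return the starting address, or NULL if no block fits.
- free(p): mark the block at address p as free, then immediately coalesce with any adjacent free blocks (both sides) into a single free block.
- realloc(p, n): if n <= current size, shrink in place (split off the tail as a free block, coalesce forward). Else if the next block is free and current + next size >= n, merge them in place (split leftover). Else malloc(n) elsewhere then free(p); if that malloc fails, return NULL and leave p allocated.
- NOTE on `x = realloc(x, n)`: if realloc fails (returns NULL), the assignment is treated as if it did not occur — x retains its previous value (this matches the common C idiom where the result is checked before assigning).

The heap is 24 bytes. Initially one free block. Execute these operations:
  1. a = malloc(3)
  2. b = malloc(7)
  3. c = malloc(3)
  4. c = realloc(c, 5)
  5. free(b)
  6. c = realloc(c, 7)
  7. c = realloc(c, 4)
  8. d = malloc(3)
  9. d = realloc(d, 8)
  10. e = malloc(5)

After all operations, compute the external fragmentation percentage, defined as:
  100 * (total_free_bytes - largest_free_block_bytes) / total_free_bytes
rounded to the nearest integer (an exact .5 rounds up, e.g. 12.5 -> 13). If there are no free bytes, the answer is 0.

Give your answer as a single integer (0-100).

Answer: 50

Derivation:
Op 1: a = malloc(3) -> a = 0; heap: [0-2 ALLOC][3-23 FREE]
Op 2: b = malloc(7) -> b = 3; heap: [0-2 ALLOC][3-9 ALLOC][10-23 FREE]
Op 3: c = malloc(3) -> c = 10; heap: [0-2 ALLOC][3-9 ALLOC][10-12 ALLOC][13-23 FREE]
Op 4: c = realloc(c, 5) -> c = 10; heap: [0-2 ALLOC][3-9 ALLOC][10-14 ALLOC][15-23 FREE]
Op 5: free(b) -> (freed b); heap: [0-2 ALLOC][3-9 FREE][10-14 ALLOC][15-23 FREE]
Op 6: c = realloc(c, 7) -> c = 10; heap: [0-2 ALLOC][3-9 FREE][10-16 ALLOC][17-23 FREE]
Op 7: c = realloc(c, 4) -> c = 10; heap: [0-2 ALLOC][3-9 FREE][10-13 ALLOC][14-23 FREE]
Op 8: d = malloc(3) -> d = 3; heap: [0-2 ALLOC][3-5 ALLOC][6-9 FREE][10-13 ALLOC][14-23 FREE]
Op 9: d = realloc(d, 8) -> d = 14; heap: [0-2 ALLOC][3-9 FREE][10-13 ALLOC][14-21 ALLOC][22-23 FREE]
Op 10: e = malloc(5) -> e = 3; heap: [0-2 ALLOC][3-7 ALLOC][8-9 FREE][10-13 ALLOC][14-21 ALLOC][22-23 FREE]
Free blocks: [2 2] total_free=4 largest=2 -> 100*(4-2)/4 = 200/4 = 50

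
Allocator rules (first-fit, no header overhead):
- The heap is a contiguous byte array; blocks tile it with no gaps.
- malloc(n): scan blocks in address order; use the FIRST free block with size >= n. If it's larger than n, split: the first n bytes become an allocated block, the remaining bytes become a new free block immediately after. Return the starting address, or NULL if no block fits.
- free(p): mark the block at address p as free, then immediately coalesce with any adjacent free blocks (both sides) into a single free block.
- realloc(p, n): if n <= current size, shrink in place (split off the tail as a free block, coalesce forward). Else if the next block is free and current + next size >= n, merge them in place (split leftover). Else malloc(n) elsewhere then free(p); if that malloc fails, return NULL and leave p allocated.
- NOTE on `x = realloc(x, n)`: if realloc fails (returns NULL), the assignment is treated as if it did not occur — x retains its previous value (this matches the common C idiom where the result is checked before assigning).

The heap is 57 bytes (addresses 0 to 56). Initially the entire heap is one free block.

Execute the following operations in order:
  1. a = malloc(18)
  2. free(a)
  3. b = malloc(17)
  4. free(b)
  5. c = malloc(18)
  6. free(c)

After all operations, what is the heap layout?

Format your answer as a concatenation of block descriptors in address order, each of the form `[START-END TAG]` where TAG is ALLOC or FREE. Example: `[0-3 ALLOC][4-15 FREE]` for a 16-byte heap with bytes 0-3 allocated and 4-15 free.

Op 1: a = malloc(18) -> a = 0; heap: [0-17 ALLOC][18-56 FREE]
Op 2: free(a) -> (freed a); heap: [0-56 FREE]
Op 3: b = malloc(17) -> b = 0; heap: [0-16 ALLOC][17-56 FREE]
Op 4: free(b) -> (freed b); heap: [0-56 FREE]
Op 5: c = malloc(18) -> c = 0; heap: [0-17 ALLOC][18-56 FREE]
Op 6: free(c) -> (freed c); heap: [0-56 FREE]

Answer: [0-56 FREE]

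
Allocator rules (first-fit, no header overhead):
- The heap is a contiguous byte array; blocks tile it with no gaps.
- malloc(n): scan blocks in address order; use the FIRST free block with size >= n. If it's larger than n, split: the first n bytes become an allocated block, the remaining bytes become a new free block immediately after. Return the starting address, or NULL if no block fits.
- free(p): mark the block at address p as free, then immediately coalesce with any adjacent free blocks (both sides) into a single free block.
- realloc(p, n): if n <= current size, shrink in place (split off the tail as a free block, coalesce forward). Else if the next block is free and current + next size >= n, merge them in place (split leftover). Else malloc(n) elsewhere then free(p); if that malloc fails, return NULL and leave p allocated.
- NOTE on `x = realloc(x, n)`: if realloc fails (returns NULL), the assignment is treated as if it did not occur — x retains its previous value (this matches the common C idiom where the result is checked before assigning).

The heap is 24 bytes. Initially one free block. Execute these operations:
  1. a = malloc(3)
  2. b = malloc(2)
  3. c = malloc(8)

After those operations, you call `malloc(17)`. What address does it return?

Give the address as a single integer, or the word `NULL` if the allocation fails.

Answer: NULL

Derivation:
Op 1: a = malloc(3) -> a = 0; heap: [0-2 ALLOC][3-23 FREE]
Op 2: b = malloc(2) -> b = 3; heap: [0-2 ALLOC][3-4 ALLOC][5-23 FREE]
Op 3: c = malloc(8) -> c = 5; heap: [0-2 ALLOC][3-4 ALLOC][5-12 ALLOC][13-23 FREE]
malloc(17): first-fit scan over [0-2 ALLOC][3-4 ALLOC][5-12 ALLOC][13-23 FREE] -> NULL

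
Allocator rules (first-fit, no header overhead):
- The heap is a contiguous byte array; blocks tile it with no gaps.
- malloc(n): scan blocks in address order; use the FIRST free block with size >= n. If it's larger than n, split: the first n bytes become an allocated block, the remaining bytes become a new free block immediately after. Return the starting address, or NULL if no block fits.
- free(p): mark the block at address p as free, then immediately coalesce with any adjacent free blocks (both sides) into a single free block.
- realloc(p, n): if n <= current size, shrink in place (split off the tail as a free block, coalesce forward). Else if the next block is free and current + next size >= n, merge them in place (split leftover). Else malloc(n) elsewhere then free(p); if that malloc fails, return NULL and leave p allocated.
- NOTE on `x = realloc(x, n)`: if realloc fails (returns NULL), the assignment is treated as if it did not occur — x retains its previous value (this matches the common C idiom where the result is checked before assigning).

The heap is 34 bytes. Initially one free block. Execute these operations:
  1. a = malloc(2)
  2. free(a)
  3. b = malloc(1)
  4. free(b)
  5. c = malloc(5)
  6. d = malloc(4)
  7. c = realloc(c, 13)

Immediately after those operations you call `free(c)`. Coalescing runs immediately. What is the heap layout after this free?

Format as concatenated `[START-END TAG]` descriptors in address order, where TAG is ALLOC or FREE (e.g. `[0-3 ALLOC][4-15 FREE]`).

Answer: [0-4 FREE][5-8 ALLOC][9-33 FREE]

Derivation:
Op 1: a = malloc(2) -> a = 0; heap: [0-1 ALLOC][2-33 FREE]
Op 2: free(a) -> (freed a); heap: [0-33 FREE]
Op 3: b = malloc(1) -> b = 0; heap: [0-0 ALLOC][1-33 FREE]
Op 4: free(b) -> (freed b); heap: [0-33 FREE]
Op 5: c = malloc(5) -> c = 0; heap: [0-4 ALLOC][5-33 FREE]
Op 6: d = malloc(4) -> d = 5; heap: [0-4 ALLOC][5-8 ALLOC][9-33 FREE]
Op 7: c = realloc(c, 13) -> c = 9; heap: [0-4 FREE][5-8 ALLOC][9-21 ALLOC][22-33 FREE]
free(c): c = 9 -> block [9-21 ALLOC]; mark free, coalesce with adjacent free neighbors -> [0-4 FREE][5-8 ALLOC][9-33 FREE]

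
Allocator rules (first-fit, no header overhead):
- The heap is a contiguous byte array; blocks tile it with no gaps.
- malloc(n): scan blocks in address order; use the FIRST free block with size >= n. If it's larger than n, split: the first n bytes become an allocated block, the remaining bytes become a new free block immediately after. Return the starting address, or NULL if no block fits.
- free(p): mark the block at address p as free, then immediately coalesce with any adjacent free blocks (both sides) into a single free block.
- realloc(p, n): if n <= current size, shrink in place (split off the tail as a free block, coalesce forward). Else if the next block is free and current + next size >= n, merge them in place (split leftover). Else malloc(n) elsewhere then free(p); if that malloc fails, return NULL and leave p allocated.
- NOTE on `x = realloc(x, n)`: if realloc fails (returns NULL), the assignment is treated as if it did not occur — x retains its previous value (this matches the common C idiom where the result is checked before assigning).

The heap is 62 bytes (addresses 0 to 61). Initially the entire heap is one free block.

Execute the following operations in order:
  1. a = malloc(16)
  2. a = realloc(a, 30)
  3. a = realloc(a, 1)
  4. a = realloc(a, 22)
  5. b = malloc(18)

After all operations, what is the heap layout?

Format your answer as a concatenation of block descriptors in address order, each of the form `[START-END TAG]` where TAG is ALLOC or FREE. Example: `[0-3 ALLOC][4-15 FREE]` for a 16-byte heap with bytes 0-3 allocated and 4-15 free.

Answer: [0-21 ALLOC][22-39 ALLOC][40-61 FREE]

Derivation:
Op 1: a = malloc(16) -> a = 0; heap: [0-15 ALLOC][16-61 FREE]
Op 2: a = realloc(a, 30) -> a = 0; heap: [0-29 ALLOC][30-61 FREE]
Op 3: a = realloc(a, 1) -> a = 0; heap: [0-0 ALLOC][1-61 FREE]
Op 4: a = realloc(a, 22) -> a = 0; heap: [0-21 ALLOC][22-61 FREE]
Op 5: b = malloc(18) -> b = 22; heap: [0-21 ALLOC][22-39 ALLOC][40-61 FREE]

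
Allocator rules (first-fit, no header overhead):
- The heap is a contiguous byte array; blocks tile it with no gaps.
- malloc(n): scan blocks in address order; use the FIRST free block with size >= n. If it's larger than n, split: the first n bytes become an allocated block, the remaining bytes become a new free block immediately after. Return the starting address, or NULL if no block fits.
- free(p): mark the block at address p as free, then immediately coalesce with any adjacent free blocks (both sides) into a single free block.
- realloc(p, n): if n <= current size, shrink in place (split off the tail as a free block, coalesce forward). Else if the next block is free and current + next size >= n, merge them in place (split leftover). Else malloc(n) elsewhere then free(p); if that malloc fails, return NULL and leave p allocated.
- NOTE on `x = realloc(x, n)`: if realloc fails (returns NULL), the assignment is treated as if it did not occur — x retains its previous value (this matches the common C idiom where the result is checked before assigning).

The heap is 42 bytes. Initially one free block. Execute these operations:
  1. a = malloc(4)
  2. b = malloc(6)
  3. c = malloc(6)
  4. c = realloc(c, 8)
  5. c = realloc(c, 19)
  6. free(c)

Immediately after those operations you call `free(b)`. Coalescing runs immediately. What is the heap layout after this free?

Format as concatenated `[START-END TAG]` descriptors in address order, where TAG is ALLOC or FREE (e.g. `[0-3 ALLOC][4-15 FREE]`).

Answer: [0-3 ALLOC][4-41 FREE]

Derivation:
Op 1: a = malloc(4) -> a = 0; heap: [0-3 ALLOC][4-41 FREE]
Op 2: b = malloc(6) -> b = 4; heap: [0-3 ALLOC][4-9 ALLOC][10-41 FREE]
Op 3: c = malloc(6) -> c = 10; heap: [0-3 ALLOC][4-9 ALLOC][10-15 ALLOC][16-41 FREE]
Op 4: c = realloc(c, 8) -> c = 10; heap: [0-3 ALLOC][4-9 ALLOC][10-17 ALLOC][18-41 FREE]
Op 5: c = realloc(c, 19) -> c = 10; heap: [0-3 ALLOC][4-9 ALLOC][10-28 ALLOC][29-41 FREE]
Op 6: free(c) -> (freed c); heap: [0-3 ALLOC][4-9 ALLOC][10-41 FREE]
free(b): b = 4 -> block [4-9 ALLOC]; mark free, coalesce with adjacent free neighbors -> [0-3 ALLOC][4-41 FREE]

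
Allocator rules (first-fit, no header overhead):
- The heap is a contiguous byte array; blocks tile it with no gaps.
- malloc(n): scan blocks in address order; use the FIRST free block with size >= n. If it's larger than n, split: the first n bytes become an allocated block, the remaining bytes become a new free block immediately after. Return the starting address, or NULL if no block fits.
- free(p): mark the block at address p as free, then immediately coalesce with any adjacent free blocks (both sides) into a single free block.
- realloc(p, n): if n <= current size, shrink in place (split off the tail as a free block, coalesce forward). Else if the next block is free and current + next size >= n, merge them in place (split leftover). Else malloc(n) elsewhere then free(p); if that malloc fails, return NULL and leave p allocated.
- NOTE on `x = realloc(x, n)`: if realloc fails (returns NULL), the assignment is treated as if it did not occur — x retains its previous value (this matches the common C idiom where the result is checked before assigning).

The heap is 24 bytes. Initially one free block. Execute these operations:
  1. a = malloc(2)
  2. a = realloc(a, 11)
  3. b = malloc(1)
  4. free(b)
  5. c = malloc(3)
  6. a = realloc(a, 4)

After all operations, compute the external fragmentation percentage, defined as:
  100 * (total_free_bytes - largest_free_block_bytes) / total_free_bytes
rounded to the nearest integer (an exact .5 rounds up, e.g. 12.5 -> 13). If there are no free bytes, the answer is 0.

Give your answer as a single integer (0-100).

Answer: 41

Derivation:
Op 1: a = malloc(2) -> a = 0; heap: [0-1 ALLOC][2-23 FREE]
Op 2: a = realloc(a, 11) -> a = 0; heap: [0-10 ALLOC][11-23 FREE]
Op 3: b = malloc(1) -> b = 11; heap: [0-10 ALLOC][11-11 ALLOC][12-23 FREE]
Op 4: free(b) -> (freed b); heap: [0-10 ALLOC][11-23 FREE]
Op 5: c = malloc(3) -> c = 11; heap: [0-10 ALLOC][11-13 ALLOC][14-23 FREE]
Op 6: a = realloc(a, 4) -> a = 0; heap: [0-3 ALLOC][4-10 FREE][11-13 ALLOC][14-23 FREE]
Free blocks: [7 10] total_free=17 largest=10 -> 100*(17-10)/17 = 700/17 ≈ 41.176 -> rounds to 41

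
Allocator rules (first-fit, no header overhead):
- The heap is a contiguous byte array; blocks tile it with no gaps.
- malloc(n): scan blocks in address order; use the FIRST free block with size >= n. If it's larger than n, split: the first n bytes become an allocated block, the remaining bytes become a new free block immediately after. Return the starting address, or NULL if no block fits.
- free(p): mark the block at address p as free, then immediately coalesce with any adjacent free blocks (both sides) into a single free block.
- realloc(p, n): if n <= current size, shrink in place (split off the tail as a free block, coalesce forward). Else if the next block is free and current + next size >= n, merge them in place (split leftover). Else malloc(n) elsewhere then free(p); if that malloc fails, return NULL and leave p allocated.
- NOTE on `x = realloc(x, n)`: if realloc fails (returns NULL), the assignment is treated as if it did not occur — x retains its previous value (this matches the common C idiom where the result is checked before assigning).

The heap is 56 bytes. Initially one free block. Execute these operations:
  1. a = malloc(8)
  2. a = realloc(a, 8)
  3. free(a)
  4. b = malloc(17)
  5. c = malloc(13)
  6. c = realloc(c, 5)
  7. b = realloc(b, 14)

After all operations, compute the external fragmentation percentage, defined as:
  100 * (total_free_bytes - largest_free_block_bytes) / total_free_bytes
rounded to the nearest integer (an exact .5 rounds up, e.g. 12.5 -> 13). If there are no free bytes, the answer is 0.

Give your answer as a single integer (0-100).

Answer: 8

Derivation:
Op 1: a = malloc(8) -> a = 0; heap: [0-7 ALLOC][8-55 FREE]
Op 2: a = realloc(a, 8) -> a = 0; heap: [0-7 ALLOC][8-55 FREE]
Op 3: free(a) -> (freed a); heap: [0-55 FREE]
Op 4: b = malloc(17) -> b = 0; heap: [0-16 ALLOC][17-55 FREE]
Op 5: c = malloc(13) -> c = 17; heap: [0-16 ALLOC][17-29 ALLOC][30-55 FREE]
Op 6: c = realloc(c, 5) -> c = 17; heap: [0-16 ALLOC][17-21 ALLOC][22-55 FREE]
Op 7: b = realloc(b, 14) -> b = 0; heap: [0-13 ALLOC][14-16 FREE][17-21 ALLOC][22-55 FREE]
Free blocks: [3 34] total_free=37 largest=34 -> 100*(37-34)/37 = 300/37 ≈ 8.108 -> rounds to 8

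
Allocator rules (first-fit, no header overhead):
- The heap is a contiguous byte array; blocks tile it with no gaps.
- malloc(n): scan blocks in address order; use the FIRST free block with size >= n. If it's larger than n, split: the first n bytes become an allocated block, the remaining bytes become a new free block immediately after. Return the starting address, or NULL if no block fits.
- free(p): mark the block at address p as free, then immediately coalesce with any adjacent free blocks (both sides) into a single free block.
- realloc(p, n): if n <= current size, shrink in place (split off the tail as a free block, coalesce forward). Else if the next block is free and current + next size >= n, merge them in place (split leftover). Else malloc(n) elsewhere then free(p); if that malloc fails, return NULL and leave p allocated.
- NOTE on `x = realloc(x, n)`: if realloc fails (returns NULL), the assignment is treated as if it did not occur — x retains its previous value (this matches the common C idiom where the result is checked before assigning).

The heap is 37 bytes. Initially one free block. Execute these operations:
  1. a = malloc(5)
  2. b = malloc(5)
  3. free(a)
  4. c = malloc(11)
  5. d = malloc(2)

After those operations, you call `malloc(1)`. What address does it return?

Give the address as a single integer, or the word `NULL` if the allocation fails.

Op 1: a = malloc(5) -> a = 0; heap: [0-4 ALLOC][5-36 FREE]
Op 2: b = malloc(5) -> b = 5; heap: [0-4 ALLOC][5-9 ALLOC][10-36 FREE]
Op 3: free(a) -> (freed a); heap: [0-4 FREE][5-9 ALLOC][10-36 FREE]
Op 4: c = malloc(11) -> c = 10; heap: [0-4 FREE][5-9 ALLOC][10-20 ALLOC][21-36 FREE]
Op 5: d = malloc(2) -> d = 0; heap: [0-1 ALLOC][2-4 FREE][5-9 ALLOC][10-20 ALLOC][21-36 FREE]
malloc(1): first-fit scan over [0-1 ALLOC][2-4 FREE][5-9 ALLOC][10-20 ALLOC][21-36 FREE] -> 2

Answer: 2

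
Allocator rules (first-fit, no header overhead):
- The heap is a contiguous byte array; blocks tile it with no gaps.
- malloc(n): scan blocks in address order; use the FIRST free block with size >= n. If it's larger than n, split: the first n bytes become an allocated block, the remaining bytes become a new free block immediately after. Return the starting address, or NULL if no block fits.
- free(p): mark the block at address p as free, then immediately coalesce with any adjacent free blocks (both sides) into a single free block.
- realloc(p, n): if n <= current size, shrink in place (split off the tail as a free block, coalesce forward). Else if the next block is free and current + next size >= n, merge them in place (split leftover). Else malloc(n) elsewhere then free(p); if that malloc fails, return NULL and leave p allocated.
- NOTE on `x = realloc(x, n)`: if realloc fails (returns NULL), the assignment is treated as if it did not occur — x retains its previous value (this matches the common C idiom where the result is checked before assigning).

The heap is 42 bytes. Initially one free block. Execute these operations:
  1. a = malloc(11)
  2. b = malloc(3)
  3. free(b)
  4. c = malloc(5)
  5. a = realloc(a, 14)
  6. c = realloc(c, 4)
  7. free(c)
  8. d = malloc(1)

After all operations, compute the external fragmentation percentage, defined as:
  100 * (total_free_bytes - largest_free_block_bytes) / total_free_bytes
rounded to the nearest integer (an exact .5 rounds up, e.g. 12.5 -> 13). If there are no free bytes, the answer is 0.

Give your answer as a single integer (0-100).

Op 1: a = malloc(11) -> a = 0; heap: [0-10 ALLOC][11-41 FREE]
Op 2: b = malloc(3) -> b = 11; heap: [0-10 ALLOC][11-13 ALLOC][14-41 FREE]
Op 3: free(b) -> (freed b); heap: [0-10 ALLOC][11-41 FREE]
Op 4: c = malloc(5) -> c = 11; heap: [0-10 ALLOC][11-15 ALLOC][16-41 FREE]
Op 5: a = realloc(a, 14) -> a = 16; heap: [0-10 FREE][11-15 ALLOC][16-29 ALLOC][30-41 FREE]
Op 6: c = realloc(c, 4) -> c = 11; heap: [0-10 FREE][11-14 ALLOC][15-15 FREE][16-29 ALLOC][30-41 FREE]
Op 7: free(c) -> (freed c); heap: [0-15 FREE][16-29 ALLOC][30-41 FREE]
Op 8: d = malloc(1) -> d = 0; heap: [0-0 ALLOC][1-15 FREE][16-29 ALLOC][30-41 FREE]
Free blocks: [15 12] total_free=27 largest=15 -> 100*(27-15)/27 = 1200/27 ≈ 44.444 -> rounds to 44

Answer: 44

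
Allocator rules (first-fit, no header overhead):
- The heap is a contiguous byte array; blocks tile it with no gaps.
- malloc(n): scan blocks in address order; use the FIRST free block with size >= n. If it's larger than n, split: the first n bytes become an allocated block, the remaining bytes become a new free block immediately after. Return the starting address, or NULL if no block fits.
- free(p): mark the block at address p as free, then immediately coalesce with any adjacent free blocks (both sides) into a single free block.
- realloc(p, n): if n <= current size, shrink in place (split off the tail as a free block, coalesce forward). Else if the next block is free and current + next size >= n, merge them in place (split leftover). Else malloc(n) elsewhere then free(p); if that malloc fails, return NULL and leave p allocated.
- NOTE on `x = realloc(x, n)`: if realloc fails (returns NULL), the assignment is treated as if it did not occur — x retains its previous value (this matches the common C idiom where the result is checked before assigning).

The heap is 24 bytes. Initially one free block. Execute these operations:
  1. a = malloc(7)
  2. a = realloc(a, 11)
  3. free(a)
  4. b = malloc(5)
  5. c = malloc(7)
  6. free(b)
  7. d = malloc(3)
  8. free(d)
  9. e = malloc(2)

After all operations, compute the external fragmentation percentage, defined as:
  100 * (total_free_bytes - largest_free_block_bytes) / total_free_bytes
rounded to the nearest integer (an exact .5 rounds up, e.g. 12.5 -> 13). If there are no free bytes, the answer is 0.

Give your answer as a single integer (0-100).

Op 1: a = malloc(7) -> a = 0; heap: [0-6 ALLOC][7-23 FREE]
Op 2: a = realloc(a, 11) -> a = 0; heap: [0-10 ALLOC][11-23 FREE]
Op 3: free(a) -> (freed a); heap: [0-23 FREE]
Op 4: b = malloc(5) -> b = 0; heap: [0-4 ALLOC][5-23 FREE]
Op 5: c = malloc(7) -> c = 5; heap: [0-4 ALLOC][5-11 ALLOC][12-23 FREE]
Op 6: free(b) -> (freed b); heap: [0-4 FREE][5-11 ALLOC][12-23 FREE]
Op 7: d = malloc(3) -> d = 0; heap: [0-2 ALLOC][3-4 FREE][5-11 ALLOC][12-23 FREE]
Op 8: free(d) -> (freed d); heap: [0-4 FREE][5-11 ALLOC][12-23 FREE]
Op 9: e = malloc(2) -> e = 0; heap: [0-1 ALLOC][2-4 FREE][5-11 ALLOC][12-23 FREE]
Free blocks: [3 12] total_free=15 largest=12 -> 100*(15-12)/15 = 300/15 = 20

Answer: 20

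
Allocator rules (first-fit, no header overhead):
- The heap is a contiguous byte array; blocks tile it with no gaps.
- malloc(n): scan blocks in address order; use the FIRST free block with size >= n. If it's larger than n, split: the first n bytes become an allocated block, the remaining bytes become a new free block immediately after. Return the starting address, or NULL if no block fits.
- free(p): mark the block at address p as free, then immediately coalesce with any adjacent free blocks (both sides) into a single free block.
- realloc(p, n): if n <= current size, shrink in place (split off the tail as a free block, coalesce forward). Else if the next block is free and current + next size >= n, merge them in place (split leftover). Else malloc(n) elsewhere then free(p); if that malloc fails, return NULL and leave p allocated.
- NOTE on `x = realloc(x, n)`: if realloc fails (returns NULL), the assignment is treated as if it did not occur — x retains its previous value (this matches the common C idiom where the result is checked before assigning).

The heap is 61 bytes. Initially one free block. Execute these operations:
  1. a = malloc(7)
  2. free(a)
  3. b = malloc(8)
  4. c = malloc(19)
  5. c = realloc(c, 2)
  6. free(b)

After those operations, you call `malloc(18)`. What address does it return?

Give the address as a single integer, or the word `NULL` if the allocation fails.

Op 1: a = malloc(7) -> a = 0; heap: [0-6 ALLOC][7-60 FREE]
Op 2: free(a) -> (freed a); heap: [0-60 FREE]
Op 3: b = malloc(8) -> b = 0; heap: [0-7 ALLOC][8-60 FREE]
Op 4: c = malloc(19) -> c = 8; heap: [0-7 ALLOC][8-26 ALLOC][27-60 FREE]
Op 5: c = realloc(c, 2) -> c = 8; heap: [0-7 ALLOC][8-9 ALLOC][10-60 FREE]
Op 6: free(b) -> (freed b); heap: [0-7 FREE][8-9 ALLOC][10-60 FREE]
malloc(18): first-fit scan over [0-7 FREE][8-9 ALLOC][10-60 FREE] -> 10

Answer: 10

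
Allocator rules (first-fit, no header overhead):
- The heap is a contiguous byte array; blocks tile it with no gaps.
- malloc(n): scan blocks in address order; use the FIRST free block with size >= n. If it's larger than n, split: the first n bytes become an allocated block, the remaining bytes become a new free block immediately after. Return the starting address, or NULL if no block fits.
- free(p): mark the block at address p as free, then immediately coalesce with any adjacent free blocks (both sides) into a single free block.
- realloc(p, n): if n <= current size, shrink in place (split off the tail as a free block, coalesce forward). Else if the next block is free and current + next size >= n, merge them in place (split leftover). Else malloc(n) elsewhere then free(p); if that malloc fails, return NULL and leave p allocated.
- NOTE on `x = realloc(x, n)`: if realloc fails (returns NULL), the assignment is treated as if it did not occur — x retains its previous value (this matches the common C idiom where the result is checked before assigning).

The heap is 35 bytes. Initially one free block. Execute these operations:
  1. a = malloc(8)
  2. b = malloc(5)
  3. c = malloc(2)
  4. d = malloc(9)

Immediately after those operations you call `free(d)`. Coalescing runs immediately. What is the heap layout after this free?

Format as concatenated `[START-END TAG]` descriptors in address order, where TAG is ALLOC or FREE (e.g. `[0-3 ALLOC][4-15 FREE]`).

Op 1: a = malloc(8) -> a = 0; heap: [0-7 ALLOC][8-34 FREE]
Op 2: b = malloc(5) -> b = 8; heap: [0-7 ALLOC][8-12 ALLOC][13-34 FREE]
Op 3: c = malloc(2) -> c = 13; heap: [0-7 ALLOC][8-12 ALLOC][13-14 ALLOC][15-34 FREE]
Op 4: d = malloc(9) -> d = 15; heap: [0-7 ALLOC][8-12 ALLOC][13-14 ALLOC][15-23 ALLOC][24-34 FREE]
free(d): d = 15 -> block [15-23 ALLOC]; mark free, coalesce with adjacent free neighbors -> [0-7 ALLOC][8-12 ALLOC][13-14 ALLOC][15-34 FREE]

Answer: [0-7 ALLOC][8-12 ALLOC][13-14 ALLOC][15-34 FREE]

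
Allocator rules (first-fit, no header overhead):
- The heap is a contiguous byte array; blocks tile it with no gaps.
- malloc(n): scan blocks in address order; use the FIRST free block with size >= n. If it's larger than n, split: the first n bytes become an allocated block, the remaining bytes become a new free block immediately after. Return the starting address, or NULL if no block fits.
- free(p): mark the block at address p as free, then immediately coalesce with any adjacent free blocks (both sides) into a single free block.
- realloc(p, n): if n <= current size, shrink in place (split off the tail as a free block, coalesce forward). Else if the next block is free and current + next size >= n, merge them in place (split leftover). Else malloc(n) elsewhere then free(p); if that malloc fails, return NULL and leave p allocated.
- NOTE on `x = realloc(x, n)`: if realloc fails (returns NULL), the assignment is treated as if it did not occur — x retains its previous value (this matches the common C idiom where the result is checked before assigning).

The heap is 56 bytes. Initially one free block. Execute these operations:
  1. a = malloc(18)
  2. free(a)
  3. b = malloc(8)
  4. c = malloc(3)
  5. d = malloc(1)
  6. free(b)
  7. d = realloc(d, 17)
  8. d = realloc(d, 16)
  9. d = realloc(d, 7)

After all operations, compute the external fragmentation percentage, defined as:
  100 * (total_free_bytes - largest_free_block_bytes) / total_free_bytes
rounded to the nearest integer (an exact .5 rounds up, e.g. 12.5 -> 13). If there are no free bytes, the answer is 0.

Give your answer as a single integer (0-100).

Op 1: a = malloc(18) -> a = 0; heap: [0-17 ALLOC][18-55 FREE]
Op 2: free(a) -> (freed a); heap: [0-55 FREE]
Op 3: b = malloc(8) -> b = 0; heap: [0-7 ALLOC][8-55 FREE]
Op 4: c = malloc(3) -> c = 8; heap: [0-7 ALLOC][8-10 ALLOC][11-55 FREE]
Op 5: d = malloc(1) -> d = 11; heap: [0-7 ALLOC][8-10 ALLOC][11-11 ALLOC][12-55 FREE]
Op 6: free(b) -> (freed b); heap: [0-7 FREE][8-10 ALLOC][11-11 ALLOC][12-55 FREE]
Op 7: d = realloc(d, 17) -> d = 11; heap: [0-7 FREE][8-10 ALLOC][11-27 ALLOC][28-55 FREE]
Op 8: d = realloc(d, 16) -> d = 11; heap: [0-7 FREE][8-10 ALLOC][11-26 ALLOC][27-55 FREE]
Op 9: d = realloc(d, 7) -> d = 11; heap: [0-7 FREE][8-10 ALLOC][11-17 ALLOC][18-55 FREE]
Free blocks: [8 38] total_free=46 largest=38 -> 100*(46-38)/46 = 800/46 ≈ 17.391 -> rounds to 17

Answer: 17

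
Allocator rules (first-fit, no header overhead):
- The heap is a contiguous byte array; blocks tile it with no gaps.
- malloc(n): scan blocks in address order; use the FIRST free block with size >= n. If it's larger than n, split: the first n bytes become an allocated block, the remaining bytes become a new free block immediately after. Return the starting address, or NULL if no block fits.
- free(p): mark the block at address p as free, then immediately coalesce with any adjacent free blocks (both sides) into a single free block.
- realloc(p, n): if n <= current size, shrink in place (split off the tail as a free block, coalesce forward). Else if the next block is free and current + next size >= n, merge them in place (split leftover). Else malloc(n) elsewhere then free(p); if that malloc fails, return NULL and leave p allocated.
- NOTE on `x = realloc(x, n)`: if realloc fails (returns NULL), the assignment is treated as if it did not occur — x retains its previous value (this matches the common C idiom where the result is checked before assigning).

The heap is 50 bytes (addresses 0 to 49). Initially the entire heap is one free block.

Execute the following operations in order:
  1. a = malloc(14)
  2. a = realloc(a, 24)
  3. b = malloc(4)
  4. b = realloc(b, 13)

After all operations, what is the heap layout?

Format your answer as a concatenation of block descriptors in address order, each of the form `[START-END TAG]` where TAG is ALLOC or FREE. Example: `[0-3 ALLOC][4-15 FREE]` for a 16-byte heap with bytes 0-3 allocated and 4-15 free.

Answer: [0-23 ALLOC][24-36 ALLOC][37-49 FREE]

Derivation:
Op 1: a = malloc(14) -> a = 0; heap: [0-13 ALLOC][14-49 FREE]
Op 2: a = realloc(a, 24) -> a = 0; heap: [0-23 ALLOC][24-49 FREE]
Op 3: b = malloc(4) -> b = 24; heap: [0-23 ALLOC][24-27 ALLOC][28-49 FREE]
Op 4: b = realloc(b, 13) -> b = 24; heap: [0-23 ALLOC][24-36 ALLOC][37-49 FREE]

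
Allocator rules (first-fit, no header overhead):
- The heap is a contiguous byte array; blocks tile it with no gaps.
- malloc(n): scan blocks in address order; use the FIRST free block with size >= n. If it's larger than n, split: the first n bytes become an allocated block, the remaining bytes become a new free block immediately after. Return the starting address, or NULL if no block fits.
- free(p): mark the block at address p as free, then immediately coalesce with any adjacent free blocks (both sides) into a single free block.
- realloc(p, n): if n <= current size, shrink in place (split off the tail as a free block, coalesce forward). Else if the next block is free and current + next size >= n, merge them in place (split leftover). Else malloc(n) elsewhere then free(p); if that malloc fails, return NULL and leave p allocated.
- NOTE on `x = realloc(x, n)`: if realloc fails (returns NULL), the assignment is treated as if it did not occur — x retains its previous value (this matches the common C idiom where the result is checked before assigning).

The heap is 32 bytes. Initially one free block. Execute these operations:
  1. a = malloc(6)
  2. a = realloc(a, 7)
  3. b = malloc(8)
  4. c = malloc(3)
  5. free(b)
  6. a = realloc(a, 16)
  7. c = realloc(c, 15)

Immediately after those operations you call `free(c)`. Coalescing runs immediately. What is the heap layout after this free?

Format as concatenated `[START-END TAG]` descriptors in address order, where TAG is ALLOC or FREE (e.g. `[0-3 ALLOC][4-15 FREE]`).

Answer: [0-6 ALLOC][7-31 FREE]

Derivation:
Op 1: a = malloc(6) -> a = 0; heap: [0-5 ALLOC][6-31 FREE]
Op 2: a = realloc(a, 7) -> a = 0; heap: [0-6 ALLOC][7-31 FREE]
Op 3: b = malloc(8) -> b = 7; heap: [0-6 ALLOC][7-14 ALLOC][15-31 FREE]
Op 4: c = malloc(3) -> c = 15; heap: [0-6 ALLOC][7-14 ALLOC][15-17 ALLOC][18-31 FREE]
Op 5: free(b) -> (freed b); heap: [0-6 ALLOC][7-14 FREE][15-17 ALLOC][18-31 FREE]
Op 6: a = realloc(a, 16) -> NULL (a unchanged); heap: [0-6 ALLOC][7-14 FREE][15-17 ALLOC][18-31 FREE]
Op 7: c = realloc(c, 15) -> c = 15; heap: [0-6 ALLOC][7-14 FREE][15-29 ALLOC][30-31 FREE]
free(c): c = 15 -> block [15-29 ALLOC]; mark free, coalesce with adjacent free neighbors -> [0-6 ALLOC][7-31 FREE]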